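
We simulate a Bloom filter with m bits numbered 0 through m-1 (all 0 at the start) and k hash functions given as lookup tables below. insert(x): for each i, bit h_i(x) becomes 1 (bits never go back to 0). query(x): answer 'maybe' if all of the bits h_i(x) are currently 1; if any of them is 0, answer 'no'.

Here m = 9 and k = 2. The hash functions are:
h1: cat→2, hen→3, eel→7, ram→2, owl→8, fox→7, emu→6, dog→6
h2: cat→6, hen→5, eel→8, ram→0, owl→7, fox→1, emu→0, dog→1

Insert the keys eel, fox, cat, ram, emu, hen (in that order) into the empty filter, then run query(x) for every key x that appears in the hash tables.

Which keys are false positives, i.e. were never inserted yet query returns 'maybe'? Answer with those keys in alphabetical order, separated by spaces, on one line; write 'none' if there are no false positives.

Start: bits=000000000
After insert 'eel': sets bits 7 8 -> bits=000000011
After insert 'fox': sets bits 1 7 -> bits=010000011
After insert 'cat': sets bits 2 6 -> bits=011000111
After insert 'ram': sets bits 0 2 -> bits=111000111
After insert 'emu': sets bits 0 6 -> bits=111000111
After insert 'hen': sets bits 3 5 -> bits=111101111
Not inserted: dog owl — query each against bits=111101111:
query dog: checks bit1=1, bit6=1 (all 1) -> maybe => FALSE POSITIVE
query owl: checks bit7=1, bit8=1 (all 1) -> maybe => FALSE POSITIVE
False positives (alphabetical): dog owl

Answer: dog owl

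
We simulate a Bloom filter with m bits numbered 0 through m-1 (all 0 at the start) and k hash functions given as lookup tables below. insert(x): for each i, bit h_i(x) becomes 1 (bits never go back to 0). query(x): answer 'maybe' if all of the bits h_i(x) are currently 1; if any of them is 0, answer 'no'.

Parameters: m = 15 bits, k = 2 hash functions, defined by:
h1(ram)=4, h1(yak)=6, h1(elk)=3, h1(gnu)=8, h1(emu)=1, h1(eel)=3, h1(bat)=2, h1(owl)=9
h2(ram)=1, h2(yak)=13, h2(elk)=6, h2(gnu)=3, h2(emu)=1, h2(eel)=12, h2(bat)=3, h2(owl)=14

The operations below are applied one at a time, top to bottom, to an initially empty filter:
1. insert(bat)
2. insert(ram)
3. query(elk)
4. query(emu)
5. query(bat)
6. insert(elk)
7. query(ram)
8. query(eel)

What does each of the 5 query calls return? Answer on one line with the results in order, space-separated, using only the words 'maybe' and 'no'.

Answer: no maybe maybe maybe no

Derivation:
Start: bits=000000000000000
Op 1: insert bat -> sets bits 2 3 -> bits=001100000000000
Op 2: insert ram -> sets bits 1 4 -> bits=011110000000000
Op 3: query elk -> checks bit3=1, bit6=0 (has a 0) -> no
Op 4: query emu -> checks bit1=1 (all 1) -> maybe
Op 5: query bat -> checks bit2=1, bit3=1 (all 1) -> maybe
Op 6: insert elk -> sets bits 3 6 -> bits=011110100000000
Op 7: query ram -> checks bit1=1, bit4=1 (all 1) -> maybe
Op 8: query eel -> checks bit3=1, bit12=0 (has a 0) -> no
Query results in order: no maybe maybe maybe no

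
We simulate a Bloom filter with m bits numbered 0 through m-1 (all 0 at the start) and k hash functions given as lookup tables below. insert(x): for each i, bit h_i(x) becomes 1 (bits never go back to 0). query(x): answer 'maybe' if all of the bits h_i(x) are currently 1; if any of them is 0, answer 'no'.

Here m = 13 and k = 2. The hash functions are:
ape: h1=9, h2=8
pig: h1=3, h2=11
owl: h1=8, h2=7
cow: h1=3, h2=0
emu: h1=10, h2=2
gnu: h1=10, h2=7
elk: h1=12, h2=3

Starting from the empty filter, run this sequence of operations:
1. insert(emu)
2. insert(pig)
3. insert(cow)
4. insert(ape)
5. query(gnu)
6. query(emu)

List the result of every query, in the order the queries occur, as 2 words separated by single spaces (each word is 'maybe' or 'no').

Start: bits=0000000000000
Op 1: insert emu -> sets bits 2 10 -> bits=0010000000100
Op 2: insert pig -> sets bits 3 11 -> bits=0011000000110
Op 3: insert cow -> sets bits 0 3 -> bits=1011000000110
Op 4: insert ape -> sets bits 8 9 -> bits=1011000011110
Op 5: query gnu -> checks bit7=0, bit10=1 (has a 0) -> no
Op 6: query emu -> checks bit2=1, bit10=1 (all 1) -> maybe
Query results in order: no maybe

Answer: no maybe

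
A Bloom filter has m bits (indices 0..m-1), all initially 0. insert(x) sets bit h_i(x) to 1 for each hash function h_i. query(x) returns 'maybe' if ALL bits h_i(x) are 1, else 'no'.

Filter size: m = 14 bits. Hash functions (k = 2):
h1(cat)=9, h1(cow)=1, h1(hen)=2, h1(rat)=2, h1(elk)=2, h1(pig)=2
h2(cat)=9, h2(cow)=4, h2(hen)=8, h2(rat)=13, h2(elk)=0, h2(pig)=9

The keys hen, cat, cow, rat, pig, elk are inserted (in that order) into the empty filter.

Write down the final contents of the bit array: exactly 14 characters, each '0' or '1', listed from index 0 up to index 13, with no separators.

Answer: 11101000110001

Derivation:
Start: bits=00000000000000
After insert 'hen': sets bits 2 8 -> bits=00100000100000
After insert 'cat': sets bits 9 -> bits=00100000110000
After insert 'cow': sets bits 1 4 -> bits=01101000110000
After insert 'rat': sets bits 2 13 -> bits=01101000110001
After insert 'pig': sets bits 2 9 -> bits=01101000110001
After insert 'elk': sets bits 0 2 -> bits=11101000110001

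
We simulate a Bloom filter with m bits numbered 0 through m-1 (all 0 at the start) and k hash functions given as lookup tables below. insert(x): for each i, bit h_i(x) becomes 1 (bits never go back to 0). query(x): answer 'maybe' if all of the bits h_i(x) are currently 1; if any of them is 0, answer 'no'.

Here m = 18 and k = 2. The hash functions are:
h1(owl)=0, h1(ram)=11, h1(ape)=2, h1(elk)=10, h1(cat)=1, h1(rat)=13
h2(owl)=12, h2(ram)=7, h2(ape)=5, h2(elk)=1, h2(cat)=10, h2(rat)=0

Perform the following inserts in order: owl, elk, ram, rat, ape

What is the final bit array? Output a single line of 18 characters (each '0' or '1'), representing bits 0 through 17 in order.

Start: bits=000000000000000000
After insert 'owl': sets bits 0 12 -> bits=100000000000100000
After insert 'elk': sets bits 1 10 -> bits=110000000010100000
After insert 'ram': sets bits 7 11 -> bits=110000010011100000
After insert 'rat': sets bits 0 13 -> bits=110000010011110000
After insert 'ape': sets bits 2 5 -> bits=111001010011110000

Answer: 111001010011110000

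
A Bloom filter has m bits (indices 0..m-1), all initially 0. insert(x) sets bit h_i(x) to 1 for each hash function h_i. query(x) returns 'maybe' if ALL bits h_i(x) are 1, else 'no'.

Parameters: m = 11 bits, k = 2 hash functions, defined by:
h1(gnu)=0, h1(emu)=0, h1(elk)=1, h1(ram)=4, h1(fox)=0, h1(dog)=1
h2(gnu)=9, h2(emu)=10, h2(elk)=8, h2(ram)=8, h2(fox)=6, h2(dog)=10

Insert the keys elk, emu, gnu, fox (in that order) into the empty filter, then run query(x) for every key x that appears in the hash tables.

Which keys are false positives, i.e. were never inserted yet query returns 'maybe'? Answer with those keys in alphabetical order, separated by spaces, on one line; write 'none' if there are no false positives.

Answer: dog

Derivation:
Start: bits=00000000000
After insert 'elk': sets bits 1 8 -> bits=01000000100
After insert 'emu': sets bits 0 10 -> bits=11000000101
After insert 'gnu': sets bits 0 9 -> bits=11000000111
After insert 'fox': sets bits 0 6 -> bits=11000010111
Not inserted: dog ram — query each against bits=11000010111:
query dog: checks bit1=1, bit10=1 (all 1) -> maybe => FALSE POSITIVE
query ram: checks bit4=0, bit8=1 (has a 0) -> no => not a false positive
False positives (alphabetical): dog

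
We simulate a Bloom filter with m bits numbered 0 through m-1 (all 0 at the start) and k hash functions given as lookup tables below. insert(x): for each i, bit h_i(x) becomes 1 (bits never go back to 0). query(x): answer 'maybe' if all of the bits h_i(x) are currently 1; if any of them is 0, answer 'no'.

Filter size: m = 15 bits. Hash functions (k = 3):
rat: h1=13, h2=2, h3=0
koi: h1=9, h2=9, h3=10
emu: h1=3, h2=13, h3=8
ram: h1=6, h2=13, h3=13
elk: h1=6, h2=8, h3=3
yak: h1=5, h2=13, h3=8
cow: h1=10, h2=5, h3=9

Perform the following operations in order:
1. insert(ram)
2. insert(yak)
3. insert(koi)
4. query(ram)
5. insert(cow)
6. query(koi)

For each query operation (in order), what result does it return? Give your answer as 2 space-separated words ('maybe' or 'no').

Answer: maybe maybe

Derivation:
Start: bits=000000000000000
Op 1: insert ram -> sets bits 6 13 -> bits=000000100000010
Op 2: insert yak -> sets bits 5 8 13 -> bits=000001101000010
Op 3: insert koi -> sets bits 9 10 -> bits=000001101110010
Op 4: query ram -> checks bit6=1, bit13=1 (all 1) -> maybe
Op 5: insert cow -> sets bits 5 9 10 -> bits=000001101110010
Op 6: query koi -> checks bit9=1, bit10=1 (all 1) -> maybe
Query results in order: maybe maybe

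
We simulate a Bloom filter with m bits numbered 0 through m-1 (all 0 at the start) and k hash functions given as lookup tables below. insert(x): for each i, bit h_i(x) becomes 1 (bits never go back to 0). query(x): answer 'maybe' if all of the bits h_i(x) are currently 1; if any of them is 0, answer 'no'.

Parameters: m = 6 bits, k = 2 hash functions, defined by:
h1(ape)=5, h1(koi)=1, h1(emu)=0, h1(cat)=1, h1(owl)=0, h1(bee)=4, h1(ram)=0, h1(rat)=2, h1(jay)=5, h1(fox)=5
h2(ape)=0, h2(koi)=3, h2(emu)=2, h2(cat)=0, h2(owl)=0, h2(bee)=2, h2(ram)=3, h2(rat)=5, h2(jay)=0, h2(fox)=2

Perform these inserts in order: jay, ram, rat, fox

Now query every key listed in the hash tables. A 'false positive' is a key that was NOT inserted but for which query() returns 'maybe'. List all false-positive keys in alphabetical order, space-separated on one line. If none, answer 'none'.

Start: bits=000000
After insert 'jay': sets bits 0 5 -> bits=100001
After insert 'ram': sets bits 0 3 -> bits=100101
After insert 'rat': sets bits 2 5 -> bits=101101
After insert 'fox': sets bits 2 5 -> bits=101101
Not inserted: ape bee cat emu koi owl — query each against bits=101101:
query ape: checks bit0=1, bit5=1 (all 1) -> maybe => FALSE POSITIVE
query bee: checks bit2=1, bit4=0 (has a 0) -> no => not a false positive
query cat: checks bit0=1, bit1=0 (has a 0) -> no => not a false positive
query emu: checks bit0=1, bit2=1 (all 1) -> maybe => FALSE POSITIVE
query koi: checks bit1=0, bit3=1 (has a 0) -> no => not a false positive
query owl: checks bit0=1 (all 1) -> maybe => FALSE POSITIVE
False positives (alphabetical): ape emu owl

Answer: ape emu owl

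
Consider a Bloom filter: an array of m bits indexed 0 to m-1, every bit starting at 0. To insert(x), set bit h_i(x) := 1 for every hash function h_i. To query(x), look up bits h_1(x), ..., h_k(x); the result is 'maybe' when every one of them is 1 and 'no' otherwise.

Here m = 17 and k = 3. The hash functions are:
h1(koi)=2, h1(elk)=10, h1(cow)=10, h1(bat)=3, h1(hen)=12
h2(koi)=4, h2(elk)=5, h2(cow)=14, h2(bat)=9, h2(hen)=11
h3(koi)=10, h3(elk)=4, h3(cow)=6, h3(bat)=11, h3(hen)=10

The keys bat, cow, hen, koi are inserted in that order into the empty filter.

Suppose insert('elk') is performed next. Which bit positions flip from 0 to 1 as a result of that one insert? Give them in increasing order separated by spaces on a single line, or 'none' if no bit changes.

Start: bits=00000000000000000
After insert 'bat': sets bits 3 9 11 -> bits=00010000010100000
After insert 'cow': sets bits 6 10 14 -> bits=00010010011100100
After insert 'hen': sets bits 10 11 12 -> bits=00010010011110100
After insert 'koi': sets bits 2 4 10 -> bits=00111010011110100
insert 'elk' would touch bits 4 5 10; currently bit4=1, bit5=0, bit10=1
Bits that are 0 among those (would change 0->1): 5

Answer: 5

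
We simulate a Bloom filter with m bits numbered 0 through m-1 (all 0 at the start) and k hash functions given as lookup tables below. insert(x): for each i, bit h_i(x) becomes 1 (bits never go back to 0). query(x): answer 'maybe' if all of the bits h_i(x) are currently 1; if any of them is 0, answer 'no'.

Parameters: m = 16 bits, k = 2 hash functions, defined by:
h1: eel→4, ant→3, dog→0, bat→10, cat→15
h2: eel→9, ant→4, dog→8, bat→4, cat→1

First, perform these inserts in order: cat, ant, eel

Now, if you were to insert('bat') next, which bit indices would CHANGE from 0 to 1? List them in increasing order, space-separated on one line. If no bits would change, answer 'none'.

Start: bits=0000000000000000
After insert 'cat': sets bits 1 15 -> bits=0100000000000001
After insert 'ant': sets bits 3 4 -> bits=0101100000000001
After insert 'eel': sets bits 4 9 -> bits=0101100001000001
insert 'bat' would touch bits 4 10; currently bit4=1, bit10=0
Bits that are 0 among those (would change 0->1): 10

Answer: 10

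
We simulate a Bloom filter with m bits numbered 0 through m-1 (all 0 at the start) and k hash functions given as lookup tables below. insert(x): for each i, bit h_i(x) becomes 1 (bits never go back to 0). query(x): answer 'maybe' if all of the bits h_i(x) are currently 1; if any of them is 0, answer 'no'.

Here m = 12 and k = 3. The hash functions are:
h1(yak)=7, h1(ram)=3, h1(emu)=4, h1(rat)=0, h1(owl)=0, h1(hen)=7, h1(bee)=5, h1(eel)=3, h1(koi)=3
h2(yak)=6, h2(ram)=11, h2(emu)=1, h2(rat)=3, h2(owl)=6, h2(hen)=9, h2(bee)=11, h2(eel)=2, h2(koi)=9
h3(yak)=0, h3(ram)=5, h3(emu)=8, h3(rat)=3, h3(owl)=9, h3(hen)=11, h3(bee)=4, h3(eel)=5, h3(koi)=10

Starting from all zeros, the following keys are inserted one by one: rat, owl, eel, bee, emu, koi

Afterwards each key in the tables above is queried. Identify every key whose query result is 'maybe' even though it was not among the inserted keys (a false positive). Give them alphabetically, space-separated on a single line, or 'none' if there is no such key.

Answer: ram

Derivation:
Start: bits=000000000000
After insert 'rat': sets bits 0 3 -> bits=100100000000
After insert 'owl': sets bits 0 6 9 -> bits=100100100100
After insert 'eel': sets bits 2 3 5 -> bits=101101100100
After insert 'bee': sets bits 4 5 11 -> bits=101111100101
After insert 'emu': sets bits 1 4 8 -> bits=111111101101
After insert 'koi': sets bits 3 9 10 -> bits=111111101111
Not inserted: hen ram yak — query each against bits=111111101111:
query hen: checks bit7=0, bit9=1, bit11=1 (has a 0) -> no => not a false positive
query ram: checks bit3=1, bit5=1, bit11=1 (all 1) -> maybe => FALSE POSITIVE
query yak: checks bit0=1, bit6=1, bit7=0 (has a 0) -> no => not a false positive
False positives (alphabetical): ram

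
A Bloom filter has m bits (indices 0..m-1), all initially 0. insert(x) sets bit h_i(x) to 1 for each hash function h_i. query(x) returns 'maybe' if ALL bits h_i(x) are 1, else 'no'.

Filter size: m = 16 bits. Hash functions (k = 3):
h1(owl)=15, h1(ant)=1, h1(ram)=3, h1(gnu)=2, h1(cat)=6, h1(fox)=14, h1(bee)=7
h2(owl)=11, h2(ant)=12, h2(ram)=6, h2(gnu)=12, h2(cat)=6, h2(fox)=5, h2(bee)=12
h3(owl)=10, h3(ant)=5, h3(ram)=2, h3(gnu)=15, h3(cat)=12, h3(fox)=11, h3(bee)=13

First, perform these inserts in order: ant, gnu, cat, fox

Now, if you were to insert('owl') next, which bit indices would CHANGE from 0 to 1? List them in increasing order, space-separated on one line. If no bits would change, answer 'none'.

Answer: 10

Derivation:
Start: bits=0000000000000000
After insert 'ant': sets bits 1 5 12 -> bits=0100010000001000
After insert 'gnu': sets bits 2 12 15 -> bits=0110010000001001
After insert 'cat': sets bits 6 12 -> bits=0110011000001001
After insert 'fox': sets bits 5 11 14 -> bits=0110011000011011
insert 'owl' would touch bits 10 11 15; currently bit10=0, bit11=1, bit15=1
Bits that are 0 among those (would change 0->1): 10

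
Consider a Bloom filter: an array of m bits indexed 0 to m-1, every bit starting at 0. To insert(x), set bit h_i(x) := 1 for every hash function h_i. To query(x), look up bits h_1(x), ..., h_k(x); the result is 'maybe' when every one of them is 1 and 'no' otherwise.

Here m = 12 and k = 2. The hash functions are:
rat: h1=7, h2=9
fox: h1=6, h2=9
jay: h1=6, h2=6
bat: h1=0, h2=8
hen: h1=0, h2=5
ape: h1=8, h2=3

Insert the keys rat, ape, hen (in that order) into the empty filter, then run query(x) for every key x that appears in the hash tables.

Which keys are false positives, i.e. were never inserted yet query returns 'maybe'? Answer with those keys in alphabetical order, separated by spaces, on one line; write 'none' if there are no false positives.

Start: bits=000000000000
After insert 'rat': sets bits 7 9 -> bits=000000010100
After insert 'ape': sets bits 3 8 -> bits=000100011100
After insert 'hen': sets bits 0 5 -> bits=100101011100
Not inserted: bat fox jay — query each against bits=100101011100:
query bat: checks bit0=1, bit8=1 (all 1) -> maybe => FALSE POSITIVE
query fox: checks bit6=0, bit9=1 (has a 0) -> no => not a false positive
query jay: checks bit6=0 (has a 0) -> no => not a false positive
False positives (alphabetical): bat

Answer: bat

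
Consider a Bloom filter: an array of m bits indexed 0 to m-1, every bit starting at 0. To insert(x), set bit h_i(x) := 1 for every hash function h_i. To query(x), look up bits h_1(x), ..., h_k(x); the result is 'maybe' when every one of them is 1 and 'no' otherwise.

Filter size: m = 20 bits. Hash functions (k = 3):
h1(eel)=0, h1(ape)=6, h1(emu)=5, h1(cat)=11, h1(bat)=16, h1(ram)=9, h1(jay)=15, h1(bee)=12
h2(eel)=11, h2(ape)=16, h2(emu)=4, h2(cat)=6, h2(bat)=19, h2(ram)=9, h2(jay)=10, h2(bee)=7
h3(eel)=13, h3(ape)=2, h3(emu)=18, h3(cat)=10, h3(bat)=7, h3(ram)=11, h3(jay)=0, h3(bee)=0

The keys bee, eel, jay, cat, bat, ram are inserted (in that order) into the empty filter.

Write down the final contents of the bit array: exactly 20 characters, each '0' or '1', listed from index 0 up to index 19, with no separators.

Start: bits=00000000000000000000
After insert 'bee': sets bits 0 7 12 -> bits=10000001000010000000
After insert 'eel': sets bits 0 11 13 -> bits=10000001000111000000
After insert 'jay': sets bits 0 10 15 -> bits=10000001001111010000
After insert 'cat': sets bits 6 10 11 -> bits=10000011001111010000
After insert 'bat': sets bits 7 16 19 -> bits=10000011001111011001
After insert 'ram': sets bits 9 11 -> bits=10000011011111011001

Answer: 10000011011111011001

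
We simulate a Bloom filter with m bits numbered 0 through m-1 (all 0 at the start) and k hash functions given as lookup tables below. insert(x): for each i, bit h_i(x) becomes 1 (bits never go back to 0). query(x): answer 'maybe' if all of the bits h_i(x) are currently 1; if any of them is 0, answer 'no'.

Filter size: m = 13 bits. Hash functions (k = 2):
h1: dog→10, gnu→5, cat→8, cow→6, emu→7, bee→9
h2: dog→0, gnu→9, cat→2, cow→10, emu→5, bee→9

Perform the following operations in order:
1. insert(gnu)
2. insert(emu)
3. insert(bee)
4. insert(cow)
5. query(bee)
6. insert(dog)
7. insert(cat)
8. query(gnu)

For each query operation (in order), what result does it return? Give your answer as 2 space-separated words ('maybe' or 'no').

Answer: maybe maybe

Derivation:
Start: bits=0000000000000
Op 1: insert gnu -> sets bits 5 9 -> bits=0000010001000
Op 2: insert emu -> sets bits 5 7 -> bits=0000010101000
Op 3: insert bee -> sets bits 9 -> bits=0000010101000
Op 4: insert cow -> sets bits 6 10 -> bits=0000011101100
Op 5: query bee -> checks bit9=1 (all 1) -> maybe
Op 6: insert dog -> sets bits 0 10 -> bits=1000011101100
Op 7: insert cat -> sets bits 2 8 -> bits=1010011111100
Op 8: query gnu -> checks bit5=1, bit9=1 (all 1) -> maybe
Query results in order: maybe maybe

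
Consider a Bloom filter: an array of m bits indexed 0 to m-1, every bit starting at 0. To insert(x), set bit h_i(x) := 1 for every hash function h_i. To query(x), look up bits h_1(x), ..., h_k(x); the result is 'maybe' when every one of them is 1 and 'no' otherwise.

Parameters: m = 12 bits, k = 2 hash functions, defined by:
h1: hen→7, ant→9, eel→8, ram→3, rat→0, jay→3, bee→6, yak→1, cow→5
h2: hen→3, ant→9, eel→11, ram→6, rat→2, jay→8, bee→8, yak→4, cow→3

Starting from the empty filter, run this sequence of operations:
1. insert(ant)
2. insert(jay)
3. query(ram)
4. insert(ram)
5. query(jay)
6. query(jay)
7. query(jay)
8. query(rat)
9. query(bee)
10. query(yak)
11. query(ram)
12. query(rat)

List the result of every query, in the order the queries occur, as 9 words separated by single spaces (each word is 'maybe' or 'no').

Start: bits=000000000000
Op 1: insert ant -> sets bits 9 -> bits=000000000100
Op 2: insert jay -> sets bits 3 8 -> bits=000100001100
Op 3: query ram -> checks bit3=1, bit6=0 (has a 0) -> no
Op 4: insert ram -> sets bits 3 6 -> bits=000100101100
Op 5: query jay -> checks bit3=1, bit8=1 (all 1) -> maybe
Op 6: query jay -> checks bit3=1, bit8=1 (all 1) -> maybe
Op 7: query jay -> checks bit3=1, bit8=1 (all 1) -> maybe
Op 8: query rat -> checks bit0=0, bit2=0 (has a 0) -> no
Op 9: query bee -> checks bit6=1, bit8=1 (all 1) -> maybe
Op 10: query yak -> checks bit1=0, bit4=0 (has a 0) -> no
Op 11: query ram -> checks bit3=1, bit6=1 (all 1) -> maybe
Op 12: query rat -> checks bit0=0, bit2=0 (has a 0) -> no
Query results in order: no maybe maybe maybe no maybe no maybe no

Answer: no maybe maybe maybe no maybe no maybe no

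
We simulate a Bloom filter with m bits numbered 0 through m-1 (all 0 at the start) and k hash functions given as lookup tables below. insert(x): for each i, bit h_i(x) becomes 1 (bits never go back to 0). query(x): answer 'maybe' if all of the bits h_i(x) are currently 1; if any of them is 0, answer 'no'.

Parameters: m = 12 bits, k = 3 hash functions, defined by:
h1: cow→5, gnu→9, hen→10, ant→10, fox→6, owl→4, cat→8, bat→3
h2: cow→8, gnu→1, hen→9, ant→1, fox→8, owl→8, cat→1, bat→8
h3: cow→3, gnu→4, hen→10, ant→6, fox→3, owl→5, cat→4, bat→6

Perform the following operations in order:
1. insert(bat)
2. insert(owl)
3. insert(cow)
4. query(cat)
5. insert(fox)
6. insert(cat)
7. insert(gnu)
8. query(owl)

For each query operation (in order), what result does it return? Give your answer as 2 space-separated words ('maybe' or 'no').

Answer: no maybe

Derivation:
Start: bits=000000000000
Op 1: insert bat -> sets bits 3 6 8 -> bits=000100101000
Op 2: insert owl -> sets bits 4 5 8 -> bits=000111101000
Op 3: insert cow -> sets bits 3 5 8 -> bits=000111101000
Op 4: query cat -> checks bit1=0, bit4=1, bit8=1 (has a 0) -> no
Op 5: insert fox -> sets bits 3 6 8 -> bits=000111101000
Op 6: insert cat -> sets bits 1 4 8 -> bits=010111101000
Op 7: insert gnu -> sets bits 1 4 9 -> bits=010111101100
Op 8: query owl -> checks bit4=1, bit5=1, bit8=1 (all 1) -> maybe
Query results in order: no maybe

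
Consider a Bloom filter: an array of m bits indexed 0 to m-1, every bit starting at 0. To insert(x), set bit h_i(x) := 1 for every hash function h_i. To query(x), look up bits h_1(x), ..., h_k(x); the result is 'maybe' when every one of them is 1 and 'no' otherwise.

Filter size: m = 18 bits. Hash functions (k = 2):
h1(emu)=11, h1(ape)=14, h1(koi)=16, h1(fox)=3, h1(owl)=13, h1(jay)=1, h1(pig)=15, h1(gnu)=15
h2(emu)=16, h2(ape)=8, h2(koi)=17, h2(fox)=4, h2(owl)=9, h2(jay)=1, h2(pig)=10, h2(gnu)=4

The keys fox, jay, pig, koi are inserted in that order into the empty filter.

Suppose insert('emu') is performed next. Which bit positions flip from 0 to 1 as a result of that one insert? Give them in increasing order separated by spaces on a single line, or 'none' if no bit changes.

Answer: 11

Derivation:
Start: bits=000000000000000000
After insert 'fox': sets bits 3 4 -> bits=000110000000000000
After insert 'jay': sets bits 1 -> bits=010110000000000000
After insert 'pig': sets bits 10 15 -> bits=010110000010000100
After insert 'koi': sets bits 16 17 -> bits=010110000010000111
insert 'emu' would touch bits 11 16; currently bit11=0, bit16=1
Bits that are 0 among those (would change 0->1): 11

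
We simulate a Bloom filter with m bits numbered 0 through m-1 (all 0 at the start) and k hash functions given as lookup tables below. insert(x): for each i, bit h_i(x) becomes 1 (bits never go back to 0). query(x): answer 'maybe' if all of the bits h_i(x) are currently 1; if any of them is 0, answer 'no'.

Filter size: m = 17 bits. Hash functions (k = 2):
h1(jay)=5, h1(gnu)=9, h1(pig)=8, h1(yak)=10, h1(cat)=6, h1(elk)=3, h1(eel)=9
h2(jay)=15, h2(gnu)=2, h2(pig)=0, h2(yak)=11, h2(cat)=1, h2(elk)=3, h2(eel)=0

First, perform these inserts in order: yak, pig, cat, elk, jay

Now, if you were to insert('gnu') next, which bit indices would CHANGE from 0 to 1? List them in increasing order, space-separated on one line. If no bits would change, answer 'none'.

Answer: 2 9

Derivation:
Start: bits=00000000000000000
After insert 'yak': sets bits 10 11 -> bits=00000000001100000
After insert 'pig': sets bits 0 8 -> bits=10000000101100000
After insert 'cat': sets bits 1 6 -> bits=11000010101100000
After insert 'elk': sets bits 3 -> bits=11010010101100000
After insert 'jay': sets bits 5 15 -> bits=11010110101100010
insert 'gnu' would touch bits 2 9; currently bit2=0, bit9=0
Bits that are 0 among those (would change 0->1): 2 9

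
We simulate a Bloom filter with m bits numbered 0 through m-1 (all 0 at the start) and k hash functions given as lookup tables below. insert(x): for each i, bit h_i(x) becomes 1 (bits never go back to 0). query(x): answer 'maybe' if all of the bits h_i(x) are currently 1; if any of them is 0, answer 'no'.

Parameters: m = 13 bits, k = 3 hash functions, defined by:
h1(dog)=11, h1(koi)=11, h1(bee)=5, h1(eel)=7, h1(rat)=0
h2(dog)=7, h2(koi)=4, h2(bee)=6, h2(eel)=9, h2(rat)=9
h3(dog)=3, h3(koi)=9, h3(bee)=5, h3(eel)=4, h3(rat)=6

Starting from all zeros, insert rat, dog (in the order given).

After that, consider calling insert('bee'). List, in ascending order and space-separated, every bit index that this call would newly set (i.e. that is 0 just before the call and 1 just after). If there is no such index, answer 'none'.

Start: bits=0000000000000
After insert 'rat': sets bits 0 6 9 -> bits=1000001001000
After insert 'dog': sets bits 3 7 11 -> bits=1001001101010
insert 'bee' would touch bits 5 6; currently bit5=0, bit6=1
Bits that are 0 among those (would change 0->1): 5

Answer: 5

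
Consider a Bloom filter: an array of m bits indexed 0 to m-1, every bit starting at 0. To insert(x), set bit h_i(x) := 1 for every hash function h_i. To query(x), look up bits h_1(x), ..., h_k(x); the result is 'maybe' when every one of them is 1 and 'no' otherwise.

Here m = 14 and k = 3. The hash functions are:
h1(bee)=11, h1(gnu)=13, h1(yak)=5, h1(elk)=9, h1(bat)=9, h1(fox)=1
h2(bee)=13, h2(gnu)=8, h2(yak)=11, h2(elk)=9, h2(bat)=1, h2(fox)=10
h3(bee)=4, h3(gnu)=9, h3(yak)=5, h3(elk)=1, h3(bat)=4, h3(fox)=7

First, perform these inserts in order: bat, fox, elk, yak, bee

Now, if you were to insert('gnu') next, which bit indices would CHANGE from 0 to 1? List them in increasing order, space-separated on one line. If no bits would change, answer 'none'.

Answer: 8

Derivation:
Start: bits=00000000000000
After insert 'bat': sets bits 1 4 9 -> bits=01001000010000
After insert 'fox': sets bits 1 7 10 -> bits=01001001011000
After insert 'elk': sets bits 1 9 -> bits=01001001011000
After insert 'yak': sets bits 5 11 -> bits=01001101011100
After insert 'bee': sets bits 4 11 13 -> bits=01001101011101
insert 'gnu' would touch bits 8 9 13; currently bit8=0, bit9=1, bit13=1
Bits that are 0 among those (would change 0->1): 8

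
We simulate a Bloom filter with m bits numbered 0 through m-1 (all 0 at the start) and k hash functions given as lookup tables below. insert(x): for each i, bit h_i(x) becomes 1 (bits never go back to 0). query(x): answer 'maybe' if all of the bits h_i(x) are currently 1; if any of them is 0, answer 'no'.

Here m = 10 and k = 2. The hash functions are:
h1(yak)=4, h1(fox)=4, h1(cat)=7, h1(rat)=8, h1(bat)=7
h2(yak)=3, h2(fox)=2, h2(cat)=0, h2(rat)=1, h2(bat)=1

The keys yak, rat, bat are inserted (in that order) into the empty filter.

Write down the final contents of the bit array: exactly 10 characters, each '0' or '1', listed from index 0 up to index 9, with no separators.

Answer: 0101100110

Derivation:
Start: bits=0000000000
After insert 'yak': sets bits 3 4 -> bits=0001100000
After insert 'rat': sets bits 1 8 -> bits=0101100010
After insert 'bat': sets bits 1 7 -> bits=0101100110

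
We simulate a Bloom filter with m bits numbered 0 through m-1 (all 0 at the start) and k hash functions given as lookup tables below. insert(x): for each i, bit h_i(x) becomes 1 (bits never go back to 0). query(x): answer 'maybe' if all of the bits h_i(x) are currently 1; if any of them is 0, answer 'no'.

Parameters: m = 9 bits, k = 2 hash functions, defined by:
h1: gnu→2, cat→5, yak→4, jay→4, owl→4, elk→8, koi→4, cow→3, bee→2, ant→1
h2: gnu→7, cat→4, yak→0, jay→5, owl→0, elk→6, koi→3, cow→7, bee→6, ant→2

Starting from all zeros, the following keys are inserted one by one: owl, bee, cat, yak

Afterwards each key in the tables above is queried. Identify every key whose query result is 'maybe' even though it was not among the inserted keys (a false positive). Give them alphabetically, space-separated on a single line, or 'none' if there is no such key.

Answer: jay

Derivation:
Start: bits=000000000
After insert 'owl': sets bits 0 4 -> bits=100010000
After insert 'bee': sets bits 2 6 -> bits=101010100
After insert 'cat': sets bits 4 5 -> bits=101011100
After insert 'yak': sets bits 0 4 -> bits=101011100
Not inserted: ant cow elk gnu jay koi — query each against bits=101011100:
query ant: checks bit1=0, bit2=1 (has a 0) -> no => not a false positive
query cow: checks bit3=0, bit7=0 (has a 0) -> no => not a false positive
query elk: checks bit6=1, bit8=0 (has a 0) -> no => not a false positive
query gnu: checks bit2=1, bit7=0 (has a 0) -> no => not a false positive
query jay: checks bit4=1, bit5=1 (all 1) -> maybe => FALSE POSITIVE
query koi: checks bit3=0, bit4=1 (has a 0) -> no => not a false positive
False positives (alphabetical): jay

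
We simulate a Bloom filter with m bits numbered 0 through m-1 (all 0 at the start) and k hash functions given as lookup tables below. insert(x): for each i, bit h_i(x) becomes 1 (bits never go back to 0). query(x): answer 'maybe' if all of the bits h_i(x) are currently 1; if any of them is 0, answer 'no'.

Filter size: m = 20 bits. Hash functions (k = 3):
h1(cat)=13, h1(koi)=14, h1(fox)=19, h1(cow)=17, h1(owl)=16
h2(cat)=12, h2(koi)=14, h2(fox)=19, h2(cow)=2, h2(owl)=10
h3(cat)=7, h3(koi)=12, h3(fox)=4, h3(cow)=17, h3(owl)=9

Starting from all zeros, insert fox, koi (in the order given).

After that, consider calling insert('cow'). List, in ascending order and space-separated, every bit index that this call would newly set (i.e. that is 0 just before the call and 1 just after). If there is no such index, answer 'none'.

Start: bits=00000000000000000000
After insert 'fox': sets bits 4 19 -> bits=00001000000000000001
After insert 'koi': sets bits 12 14 -> bits=00001000000010100001
insert 'cow' would touch bits 2 17; currently bit2=0, bit17=0
Bits that are 0 among those (would change 0->1): 2 17

Answer: 2 17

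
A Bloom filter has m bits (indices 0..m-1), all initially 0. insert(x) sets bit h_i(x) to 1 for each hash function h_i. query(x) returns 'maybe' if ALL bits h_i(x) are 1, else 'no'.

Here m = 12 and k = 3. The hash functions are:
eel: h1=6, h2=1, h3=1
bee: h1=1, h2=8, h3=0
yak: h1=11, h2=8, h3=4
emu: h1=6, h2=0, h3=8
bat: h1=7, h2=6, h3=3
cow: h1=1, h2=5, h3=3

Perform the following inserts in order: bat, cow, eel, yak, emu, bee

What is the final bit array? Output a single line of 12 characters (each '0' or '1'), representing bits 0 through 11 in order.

Start: bits=000000000000
After insert 'bat': sets bits 3 6 7 -> bits=000100110000
After insert 'cow': sets bits 1 3 5 -> bits=010101110000
After insert 'eel': sets bits 1 6 -> bits=010101110000
After insert 'yak': sets bits 4 8 11 -> bits=010111111001
After insert 'emu': sets bits 0 6 8 -> bits=110111111001
After insert 'bee': sets bits 0 1 8 -> bits=110111111001

Answer: 110111111001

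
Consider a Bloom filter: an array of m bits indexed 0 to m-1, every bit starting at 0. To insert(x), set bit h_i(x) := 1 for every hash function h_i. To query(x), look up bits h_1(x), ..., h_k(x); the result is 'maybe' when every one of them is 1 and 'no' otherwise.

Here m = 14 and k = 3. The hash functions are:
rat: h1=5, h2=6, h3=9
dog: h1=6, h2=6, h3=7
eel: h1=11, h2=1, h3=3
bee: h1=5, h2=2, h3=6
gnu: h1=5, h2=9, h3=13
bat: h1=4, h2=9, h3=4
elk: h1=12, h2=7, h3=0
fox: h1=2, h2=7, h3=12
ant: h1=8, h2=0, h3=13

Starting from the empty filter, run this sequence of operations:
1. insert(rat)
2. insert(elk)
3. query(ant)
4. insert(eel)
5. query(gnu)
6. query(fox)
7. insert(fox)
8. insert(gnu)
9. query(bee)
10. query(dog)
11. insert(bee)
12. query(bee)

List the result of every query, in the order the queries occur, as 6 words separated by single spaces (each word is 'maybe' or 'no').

Start: bits=00000000000000
Op 1: insert rat -> sets bits 5 6 9 -> bits=00000110010000
Op 2: insert elk -> sets bits 0 7 12 -> bits=10000111010010
Op 3: query ant -> checks bit0=1, bit8=0, bit13=0 (has a 0) -> no
Op 4: insert eel -> sets bits 1 3 11 -> bits=11010111010110
Op 5: query gnu -> checks bit5=1, bit9=1, bit13=0 (has a 0) -> no
Op 6: query fox -> checks bit2=0, bit7=1, bit12=1 (has a 0) -> no
Op 7: insert fox -> sets bits 2 7 12 -> bits=11110111010110
Op 8: insert gnu -> sets bits 5 9 13 -> bits=11110111010111
Op 9: query bee -> checks bit2=1, bit5=1, bit6=1 (all 1) -> maybe
Op 10: query dog -> checks bit6=1, bit7=1 (all 1) -> maybe
Op 11: insert bee -> sets bits 2 5 6 -> bits=11110111010111
Op 12: query bee -> checks bit2=1, bit5=1, bit6=1 (all 1) -> maybe
Query results in order: no no no maybe maybe maybe

Answer: no no no maybe maybe maybe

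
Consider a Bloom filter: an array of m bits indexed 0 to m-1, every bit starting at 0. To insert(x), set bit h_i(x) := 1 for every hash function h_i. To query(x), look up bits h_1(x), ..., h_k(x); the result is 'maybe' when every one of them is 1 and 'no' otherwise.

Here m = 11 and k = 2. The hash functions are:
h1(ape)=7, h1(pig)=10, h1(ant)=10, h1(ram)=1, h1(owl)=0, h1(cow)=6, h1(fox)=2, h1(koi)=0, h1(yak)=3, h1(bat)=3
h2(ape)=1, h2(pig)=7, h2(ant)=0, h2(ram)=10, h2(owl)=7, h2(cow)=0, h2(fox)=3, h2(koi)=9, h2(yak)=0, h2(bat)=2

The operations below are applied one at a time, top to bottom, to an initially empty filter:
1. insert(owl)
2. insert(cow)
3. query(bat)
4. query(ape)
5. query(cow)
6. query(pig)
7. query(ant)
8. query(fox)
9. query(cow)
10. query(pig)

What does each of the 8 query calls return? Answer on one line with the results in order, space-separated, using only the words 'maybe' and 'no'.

Answer: no no maybe no no no maybe no

Derivation:
Start: bits=00000000000
Op 1: insert owl -> sets bits 0 7 -> bits=10000001000
Op 2: insert cow -> sets bits 0 6 -> bits=10000011000
Op 3: query bat -> checks bit2=0, bit3=0 (has a 0) -> no
Op 4: query ape -> checks bit1=0, bit7=1 (has a 0) -> no
Op 5: query cow -> checks bit0=1, bit6=1 (all 1) -> maybe
Op 6: query pig -> checks bit7=1, bit10=0 (has a 0) -> no
Op 7: query ant -> checks bit0=1, bit10=0 (has a 0) -> no
Op 8: query fox -> checks bit2=0, bit3=0 (has a 0) -> no
Op 9: query cow -> checks bit0=1, bit6=1 (all 1) -> maybe
Op 10: query pig -> checks bit7=1, bit10=0 (has a 0) -> no
Query results in order: no no maybe no no no maybe no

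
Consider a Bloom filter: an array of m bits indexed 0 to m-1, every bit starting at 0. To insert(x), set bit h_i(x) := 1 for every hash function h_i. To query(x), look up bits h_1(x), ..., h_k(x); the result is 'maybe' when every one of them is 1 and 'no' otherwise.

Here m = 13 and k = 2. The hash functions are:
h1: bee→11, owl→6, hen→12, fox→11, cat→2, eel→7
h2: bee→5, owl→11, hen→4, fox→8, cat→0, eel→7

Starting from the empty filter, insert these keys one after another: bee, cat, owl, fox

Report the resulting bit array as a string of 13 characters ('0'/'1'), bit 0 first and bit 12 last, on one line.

Answer: 1010011010010

Derivation:
Start: bits=0000000000000
After insert 'bee': sets bits 5 11 -> bits=0000010000010
After insert 'cat': sets bits 0 2 -> bits=1010010000010
After insert 'owl': sets bits 6 11 -> bits=1010011000010
After insert 'fox': sets bits 8 11 -> bits=1010011010010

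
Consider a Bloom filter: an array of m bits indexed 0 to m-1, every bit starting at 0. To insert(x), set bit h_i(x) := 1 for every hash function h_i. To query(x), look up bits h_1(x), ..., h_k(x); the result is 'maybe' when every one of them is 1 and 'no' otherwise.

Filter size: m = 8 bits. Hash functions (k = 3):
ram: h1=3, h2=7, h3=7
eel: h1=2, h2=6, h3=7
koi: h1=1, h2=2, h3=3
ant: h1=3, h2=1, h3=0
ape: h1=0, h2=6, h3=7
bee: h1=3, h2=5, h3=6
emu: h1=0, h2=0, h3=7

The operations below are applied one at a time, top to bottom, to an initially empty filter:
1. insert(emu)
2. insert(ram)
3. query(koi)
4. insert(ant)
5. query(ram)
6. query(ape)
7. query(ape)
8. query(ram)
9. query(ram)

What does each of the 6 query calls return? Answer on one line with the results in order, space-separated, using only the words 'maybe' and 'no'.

Answer: no maybe no no maybe maybe

Derivation:
Start: bits=00000000
Op 1: insert emu -> sets bits 0 7 -> bits=10000001
Op 2: insert ram -> sets bits 3 7 -> bits=10010001
Op 3: query koi -> checks bit1=0, bit2=0, bit3=1 (has a 0) -> no
Op 4: insert ant -> sets bits 0 1 3 -> bits=11010001
Op 5: query ram -> checks bit3=1, bit7=1 (all 1) -> maybe
Op 6: query ape -> checks bit0=1, bit6=0, bit7=1 (has a 0) -> no
Op 7: query ape -> checks bit0=1, bit6=0, bit7=1 (has a 0) -> no
Op 8: query ram -> checks bit3=1, bit7=1 (all 1) -> maybe
Op 9: query ram -> checks bit3=1, bit7=1 (all 1) -> maybe
Query results in order: no maybe no no maybe maybe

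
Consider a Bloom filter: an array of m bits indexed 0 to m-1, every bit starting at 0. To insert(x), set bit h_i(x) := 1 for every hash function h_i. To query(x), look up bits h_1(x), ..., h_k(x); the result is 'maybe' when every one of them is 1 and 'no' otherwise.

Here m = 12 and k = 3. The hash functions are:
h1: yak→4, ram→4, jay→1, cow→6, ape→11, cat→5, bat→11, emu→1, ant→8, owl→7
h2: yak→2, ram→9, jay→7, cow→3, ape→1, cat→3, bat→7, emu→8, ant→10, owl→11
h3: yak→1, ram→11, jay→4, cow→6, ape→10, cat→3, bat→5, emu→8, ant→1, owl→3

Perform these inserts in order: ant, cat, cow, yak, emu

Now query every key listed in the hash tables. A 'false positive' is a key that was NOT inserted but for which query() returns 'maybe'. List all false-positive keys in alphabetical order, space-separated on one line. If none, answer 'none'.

Answer: none

Derivation:
Start: bits=000000000000
After insert 'ant': sets bits 1 8 10 -> bits=010000001010
After insert 'cat': sets bits 3 5 -> bits=010101001010
After insert 'cow': sets bits 3 6 -> bits=010101101010
After insert 'yak': sets bits 1 2 4 -> bits=011111101010
After insert 'emu': sets bits 1 8 -> bits=011111101010
Not inserted: ape bat jay owl ram — query each against bits=011111101010:
query ape: checks bit1=1, bit10=1, bit11=0 (has a 0) -> no => not a false positive
query bat: checks bit5=1, bit7=0, bit11=0 (has a 0) -> no => not a false positive
query jay: checks bit1=1, bit4=1, bit7=0 (has a 0) -> no => not a false positive
query owl: checks bit3=1, bit7=0, bit11=0 (has a 0) -> no => not a false positive
query ram: checks bit4=1, bit9=0, bit11=0 (has a 0) -> no => not a false positive
False positives (alphabetical): none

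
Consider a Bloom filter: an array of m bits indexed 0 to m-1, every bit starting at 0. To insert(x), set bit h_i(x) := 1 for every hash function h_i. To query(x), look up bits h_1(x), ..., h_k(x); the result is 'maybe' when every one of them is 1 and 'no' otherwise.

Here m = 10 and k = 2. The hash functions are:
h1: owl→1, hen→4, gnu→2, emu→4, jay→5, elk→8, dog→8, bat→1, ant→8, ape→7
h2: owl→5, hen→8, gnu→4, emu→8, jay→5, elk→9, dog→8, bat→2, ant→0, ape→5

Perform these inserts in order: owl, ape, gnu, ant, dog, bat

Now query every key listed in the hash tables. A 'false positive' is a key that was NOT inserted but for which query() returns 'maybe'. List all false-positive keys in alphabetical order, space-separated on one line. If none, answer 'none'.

Start: bits=0000000000
After insert 'owl': sets bits 1 5 -> bits=0100010000
After insert 'ape': sets bits 5 7 -> bits=0100010100
After insert 'gnu': sets bits 2 4 -> bits=0110110100
After insert 'ant': sets bits 0 8 -> bits=1110110110
After insert 'dog': sets bits 8 -> bits=1110110110
After insert 'bat': sets bits 1 2 -> bits=1110110110
Not inserted: elk emu hen jay — query each against bits=1110110110:
query elk: checks bit8=1, bit9=0 (has a 0) -> no => not a false positive
query emu: checks bit4=1, bit8=1 (all 1) -> maybe => FALSE POSITIVE
query hen: checks bit4=1, bit8=1 (all 1) -> maybe => FALSE POSITIVE
query jay: checks bit5=1 (all 1) -> maybe => FALSE POSITIVE
False positives (alphabetical): emu hen jay

Answer: emu hen jay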